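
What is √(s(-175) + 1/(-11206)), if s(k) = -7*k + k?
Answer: √131853146594/11206 ≈ 32.404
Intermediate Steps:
s(k) = -6*k
√(s(-175) + 1/(-11206)) = √(-6*(-175) + 1/(-11206)) = √(1050 - 1/11206) = √(11766299/11206) = √131853146594/11206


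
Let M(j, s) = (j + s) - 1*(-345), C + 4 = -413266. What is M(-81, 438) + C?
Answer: -412568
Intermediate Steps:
C = -413270 (C = -4 - 413266 = -413270)
M(j, s) = 345 + j + s (M(j, s) = (j + s) + 345 = 345 + j + s)
M(-81, 438) + C = (345 - 81 + 438) - 413270 = 702 - 413270 = -412568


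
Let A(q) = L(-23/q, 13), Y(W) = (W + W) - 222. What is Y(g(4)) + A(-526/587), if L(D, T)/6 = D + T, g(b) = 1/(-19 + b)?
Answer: 38939/3945 ≈ 9.8705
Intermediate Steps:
L(D, T) = 6*D + 6*T (L(D, T) = 6*(D + T) = 6*D + 6*T)
Y(W) = -222 + 2*W (Y(W) = 2*W - 222 = -222 + 2*W)
A(q) = 78 - 138/q (A(q) = 6*(-23/q) + 6*13 = -138/q + 78 = 78 - 138/q)
Y(g(4)) + A(-526/587) = (-222 + 2/(-19 + 4)) + (78 - 138/((-526/587))) = (-222 + 2/(-15)) + (78 - 138/((-526*1/587))) = (-222 + 2*(-1/15)) + (78 - 138/(-526/587)) = (-222 - 2/15) + (78 - 138*(-587/526)) = -3332/15 + (78 + 40503/263) = -3332/15 + 61017/263 = 38939/3945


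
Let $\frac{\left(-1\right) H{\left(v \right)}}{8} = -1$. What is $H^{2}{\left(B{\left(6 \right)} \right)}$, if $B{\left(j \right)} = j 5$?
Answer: $64$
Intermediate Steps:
$B{\left(j \right)} = 5 j$
$H{\left(v \right)} = 8$ ($H{\left(v \right)} = \left(-8\right) \left(-1\right) = 8$)
$H^{2}{\left(B{\left(6 \right)} \right)} = 8^{2} = 64$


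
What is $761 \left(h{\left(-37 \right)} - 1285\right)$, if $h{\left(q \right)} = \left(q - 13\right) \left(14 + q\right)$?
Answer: $-102735$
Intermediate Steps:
$h{\left(q \right)} = \left(-13 + q\right) \left(14 + q\right)$
$761 \left(h{\left(-37 \right)} - 1285\right) = 761 \left(\left(-182 - 37 + \left(-37\right)^{2}\right) - 1285\right) = 761 \left(\left(-182 - 37 + 1369\right) - 1285\right) = 761 \left(1150 - 1285\right) = 761 \left(-135\right) = -102735$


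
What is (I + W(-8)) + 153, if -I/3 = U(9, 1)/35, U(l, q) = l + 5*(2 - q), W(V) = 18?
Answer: 849/5 ≈ 169.80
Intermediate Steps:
U(l, q) = 10 + l - 5*q (U(l, q) = l + (10 - 5*q) = 10 + l - 5*q)
I = -6/5 (I = -3*(10 + 9 - 5*1)/35 = -3*(10 + 9 - 5)/35 = -42/35 = -3*⅖ = -6/5 ≈ -1.2000)
(I + W(-8)) + 153 = (-6/5 + 18) + 153 = 84/5 + 153 = 849/5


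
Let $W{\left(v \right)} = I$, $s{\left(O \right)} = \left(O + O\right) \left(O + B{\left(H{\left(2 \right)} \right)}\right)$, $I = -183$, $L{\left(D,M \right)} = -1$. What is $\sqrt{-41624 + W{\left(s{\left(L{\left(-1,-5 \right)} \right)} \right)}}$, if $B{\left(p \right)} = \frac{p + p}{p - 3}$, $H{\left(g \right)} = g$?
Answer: $i \sqrt{41807} \approx 204.47 i$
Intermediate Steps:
$B{\left(p \right)} = \frac{2 p}{-3 + p}$
$s{\left(O \right)} = 2 O \left(-4 + O\right)$ ($s{\left(O \right)} = \left(O + O\right) \left(O + 2 \cdot 2 \frac{1}{-3 + 2}\right) = 2 O \left(O + 2 \cdot 2 \frac{1}{-1}\right) = 2 O \left(O + 2 \cdot 2 \left(-1\right)\right) = 2 O \left(O - 4\right) = 2 O \left(-4 + O\right)$)
$W{\left(v \right)} = -183$
$\sqrt{-41624 + W{\left(s{\left(L{\left(-1,-5 \right)} \right)} \right)}} = \sqrt{-41624 - 183} = \sqrt{-41807} = i \sqrt{41807}$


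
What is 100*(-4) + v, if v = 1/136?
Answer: -54399/136 ≈ -399.99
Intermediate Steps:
v = 1/136 ≈ 0.0073529
100*(-4) + v = 100*(-4) + 1/136 = -400 + 1/136 = -54399/136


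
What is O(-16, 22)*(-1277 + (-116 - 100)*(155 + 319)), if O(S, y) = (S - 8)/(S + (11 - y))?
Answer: -829288/9 ≈ -92143.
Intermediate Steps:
O(S, y) = (-8 + S)/(11 + S - y)
O(-16, 22)*(-1277 + (-116 - 100)*(155 + 319)) = ((-8 - 16)/(11 - 16 - 1*22))*(-1277 + (-116 - 100)*(155 + 319)) = (-24/(11 - 16 - 22))*(-1277 - 216*474) = (-24/(-27))*(-1277 - 102384) = -1/27*(-24)*(-103661) = (8/9)*(-103661) = -829288/9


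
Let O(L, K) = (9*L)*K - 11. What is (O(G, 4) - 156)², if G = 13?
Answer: 90601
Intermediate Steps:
O(L, K) = -11 + 9*K*L (O(L, K) = 9*K*L - 11 = -11 + 9*K*L)
(O(G, 4) - 156)² = ((-11 + 9*4*13) - 156)² = ((-11 + 468) - 156)² = (457 - 156)² = 301² = 90601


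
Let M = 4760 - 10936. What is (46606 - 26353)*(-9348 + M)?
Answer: -314407572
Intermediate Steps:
M = -6176
(46606 - 26353)*(-9348 + M) = (46606 - 26353)*(-9348 - 6176) = 20253*(-15524) = -314407572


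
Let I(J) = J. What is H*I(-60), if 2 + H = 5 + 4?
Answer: -420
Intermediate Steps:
H = 7 (H = -2 + (5 + 4) = -2 + 9 = 7)
H*I(-60) = 7*(-60) = -420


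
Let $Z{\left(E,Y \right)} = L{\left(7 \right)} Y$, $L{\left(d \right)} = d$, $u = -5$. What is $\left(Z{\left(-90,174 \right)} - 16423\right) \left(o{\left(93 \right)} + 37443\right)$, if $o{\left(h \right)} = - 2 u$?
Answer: $-569472865$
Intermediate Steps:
$Z{\left(E,Y \right)} = 7 Y$
$o{\left(h \right)} = 10$ ($o{\left(h \right)} = \left(-2\right) \left(-5\right) = 10$)
$\left(Z{\left(-90,174 \right)} - 16423\right) \left(o{\left(93 \right)} + 37443\right) = \left(7 \cdot 174 - 16423\right) \left(10 + 37443\right) = \left(1218 - 16423\right) 37453 = \left(-15205\right) 37453 = -569472865$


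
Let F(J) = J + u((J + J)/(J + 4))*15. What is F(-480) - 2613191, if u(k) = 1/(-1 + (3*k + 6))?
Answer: -687395116/263 ≈ -2.6137e+6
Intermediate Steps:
u(k) = 1/(5 + 3*k) (u(k) = 1/(-1 + (6 + 3*k)) = 1/(5 + 3*k))
F(J) = J + 15/(5 + 6*J/(4 + J)) (F(J) = J + 15/(5 + 3*((J + J)/(J + 4))) = J + 15/(5 + 3*((2*J)/(4 + J))) = J + 15/(5 + 3*(2*J/(4 + J))) = J + 15/(5 + 6*J/(4 + J)))
F(-480) - 2613191 = (60 + 11*(-480)² + 35*(-480))/(20 + 11*(-480)) - 2613191 = (60 + 11*230400 - 16800)/(20 - 5280) - 2613191 = (60 + 2534400 - 16800)/(-5260) - 2613191 = -1/5260*2517660 - 2613191 = -125883/263 - 2613191 = -687395116/263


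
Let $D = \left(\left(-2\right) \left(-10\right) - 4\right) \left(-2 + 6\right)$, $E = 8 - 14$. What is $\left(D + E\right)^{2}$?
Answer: $3364$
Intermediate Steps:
$E = -6$ ($E = 8 - 14 = -6$)
$D = 64$ ($D = \left(20 - 4\right) 4 = 16 \cdot 4 = 64$)
$\left(D + E\right)^{2} = \left(64 - 6\right)^{2} = 58^{2} = 3364$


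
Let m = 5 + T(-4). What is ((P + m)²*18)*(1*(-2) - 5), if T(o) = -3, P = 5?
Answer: -6174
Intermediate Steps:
m = 2 (m = 5 - 3 = 2)
((P + m)²*18)*(1*(-2) - 5) = ((5 + 2)²*18)*(1*(-2) - 5) = (7²*18)*(-2 - 5) = (49*18)*(-7) = 882*(-7) = -6174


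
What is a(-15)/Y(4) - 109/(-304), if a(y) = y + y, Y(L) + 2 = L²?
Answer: -3797/2128 ≈ -1.7843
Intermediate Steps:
Y(L) = -2 + L²
a(y) = 2*y
a(-15)/Y(4) - 109/(-304) = (2*(-15))/(-2 + 4²) - 109/(-304) = -30/(-2 + 16) - 109*(-1/304) = -30/14 + 109/304 = -30*1/14 + 109/304 = -15/7 + 109/304 = -3797/2128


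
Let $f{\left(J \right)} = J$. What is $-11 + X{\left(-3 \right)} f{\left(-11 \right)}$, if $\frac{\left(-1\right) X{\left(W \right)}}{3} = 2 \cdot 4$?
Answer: $253$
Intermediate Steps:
$X{\left(W \right)} = -24$ ($X{\left(W \right)} = - 3 \cdot 2 \cdot 4 = \left(-3\right) 8 = -24$)
$-11 + X{\left(-3 \right)} f{\left(-11 \right)} = -11 - -264 = -11 + 264 = 253$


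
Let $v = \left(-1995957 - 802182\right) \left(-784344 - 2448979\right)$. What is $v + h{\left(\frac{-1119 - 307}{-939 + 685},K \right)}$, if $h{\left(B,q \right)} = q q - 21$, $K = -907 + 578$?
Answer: $9047287294117$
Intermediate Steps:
$K = -329$
$v = 9047287185897$ ($v = \left(-2798139\right) \left(-3233323\right) = 9047287185897$)
$h{\left(B,q \right)} = -21 + q^{2}$ ($h{\left(B,q \right)} = q^{2} - 21 = -21 + q^{2}$)
$v + h{\left(\frac{-1119 - 307}{-939 + 685},K \right)} = 9047287185897 - \left(21 - \left(-329\right)^{2}\right) = 9047287185897 + \left(-21 + 108241\right) = 9047287185897 + 108220 = 9047287294117$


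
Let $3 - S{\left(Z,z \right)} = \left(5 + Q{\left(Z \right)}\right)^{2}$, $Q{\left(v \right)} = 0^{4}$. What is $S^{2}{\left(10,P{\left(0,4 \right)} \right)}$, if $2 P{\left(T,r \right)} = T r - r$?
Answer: $484$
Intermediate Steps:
$Q{\left(v \right)} = 0$
$P{\left(T,r \right)} = - \frac{r}{2} + \frac{T r}{2}$ ($P{\left(T,r \right)} = \frac{T r - r}{2} = \frac{- r + T r}{2} = - \frac{r}{2} + \frac{T r}{2}$)
$S{\left(Z,z \right)} = -22$ ($S{\left(Z,z \right)} = 3 - \left(5 + 0\right)^{2} = 3 - 5^{2} = 3 - 25 = -22$)
$S^{2}{\left(10,P{\left(0,4 \right)} \right)} = \left(-22\right)^{2} = 484$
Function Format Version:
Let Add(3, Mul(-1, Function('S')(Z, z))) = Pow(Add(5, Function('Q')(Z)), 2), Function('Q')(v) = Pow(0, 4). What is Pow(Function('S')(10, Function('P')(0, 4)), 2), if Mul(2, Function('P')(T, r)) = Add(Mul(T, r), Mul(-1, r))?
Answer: 484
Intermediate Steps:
Function('Q')(v) = 0
Function('P')(T, r) = Add(Mul(Rational(-1, 2), r), Mul(Rational(1, 2), T, r)) (Function('P')(T, r) = Mul(Rational(1, 2), Add(Mul(T, r), Mul(-1, r))) = Mul(Rational(1, 2), Add(Mul(-1, r), Mul(T, r))) = Add(Mul(Rational(-1, 2), r), Mul(Rational(1, 2), T, r)))
Function('S')(Z, z) = -22 (Function('S')(Z, z) = Add(3, Mul(-1, Pow(Add(5, 0), 2))) = Add(3, Mul(-1, Pow(5, 2))) = Add(3, Mul(-1, 25)) = Add(3, -25) = -22)
Pow(Function('S')(10, Function('P')(0, 4)), 2) = Pow(-22, 2) = 484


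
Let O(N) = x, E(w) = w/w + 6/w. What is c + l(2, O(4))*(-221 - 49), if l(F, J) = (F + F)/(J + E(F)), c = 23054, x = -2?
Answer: 22514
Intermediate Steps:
E(w) = 1 + 6/w
O(N) = -2
l(F, J) = 2*F/(J + (6 + F)/F) (l(F, J) = (F + F)/(J + (6 + F)/F) = (2*F)/(J + (6 + F)/F) = 2*F/(J + (6 + F)/F))
c + l(2, O(4))*(-221 - 49) = 23054 + (2*2**2/(6 + 2 + 2*(-2)))*(-221 - 49) = 23054 + (2*4/(6 + 2 - 4))*(-270) = 23054 + (2*4/4)*(-270) = 23054 + (2*4*(1/4))*(-270) = 23054 + 2*(-270) = 23054 - 540 = 22514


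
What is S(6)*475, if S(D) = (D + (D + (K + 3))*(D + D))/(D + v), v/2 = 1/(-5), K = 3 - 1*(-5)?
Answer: 35625/2 ≈ 17813.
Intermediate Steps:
K = 8 (K = 3 + 5 = 8)
v = -⅖ (v = 2/(-5) = 2*(-⅕) = -⅖ ≈ -0.40000)
S(D) = (D + 2*D*(11 + D))/(-⅖ + D) (S(D) = (D + (D + (8 + 3))*(D + D))/(D - ⅖) = (D + (D + 11)*(2*D))/(-⅖ + D) = (D + (11 + D)*(2*D))/(-⅖ + D) = (D + 2*D*(11 + D))/(-⅖ + D))
S(6)*475 = (5*6*(23 + 2*6)/(-2 + 5*6))*475 = (5*6*(23 + 12)/(-2 + 30))*475 = (5*6*35/28)*475 = (5*6*(1/28)*35)*475 = (75/2)*475 = 35625/2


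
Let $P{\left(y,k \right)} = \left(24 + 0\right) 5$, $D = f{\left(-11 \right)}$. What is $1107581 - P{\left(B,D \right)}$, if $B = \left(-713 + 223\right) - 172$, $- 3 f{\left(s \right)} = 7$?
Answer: $1107461$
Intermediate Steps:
$f{\left(s \right)} = - \frac{7}{3}$ ($f{\left(s \right)} = \left(- \frac{1}{3}\right) 7 = - \frac{7}{3}$)
$D = - \frac{7}{3} \approx -2.3333$
$B = -662$ ($B = -490 - 172 = -662$)
$P{\left(y,k \right)} = 120$ ($P{\left(y,k \right)} = 24 \cdot 5 = 120$)
$1107581 - P{\left(B,D \right)} = 1107581 - 120 = 1107461$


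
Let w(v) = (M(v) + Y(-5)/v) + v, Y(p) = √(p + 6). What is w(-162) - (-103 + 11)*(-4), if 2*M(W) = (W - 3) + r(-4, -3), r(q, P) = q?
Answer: -49775/81 ≈ -614.51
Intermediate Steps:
Y(p) = √(6 + p)
M(W) = -7/2 + W/2 (M(W) = ((W - 3) - 4)/2 = ((-3 + W) - 4)/2 = (-7 + W)/2 = -7/2 + W/2)
w(v) = -7/2 + 1/v + 3*v/2 (w(v) = ((-7/2 + v/2) + √(6 - 5)/v) + v = ((-7/2 + v/2) + √1/v) + v = ((-7/2 + v/2) + 1/v) + v = (-7/2 + 1/v + v/2) + v = -7/2 + 1/v + 3*v/2)
w(-162) - (-103 + 11)*(-4) = (½)*(2 - 162*(-7 + 3*(-162)))/(-162) - (-103 + 11)*(-4) = (½)*(-1/162)*(2 - 162*(-7 - 486)) - (-92)*(-4) = (½)*(-1/162)*(2 - 162*(-493)) - 1*368 = (½)*(-1/162)*(2 + 79866) - 368 = (½)*(-1/162)*79868 - 368 = -19967/81 - 368 = -49775/81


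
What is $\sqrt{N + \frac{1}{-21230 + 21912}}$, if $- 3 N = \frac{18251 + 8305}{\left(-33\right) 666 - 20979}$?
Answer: $\frac{\sqrt{19791599238906}}{9765558} \approx 0.45556$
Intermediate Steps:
$N = \frac{8852}{42957}$ ($N = - \frac{\left(18251 + 8305\right) \frac{1}{\left(-33\right) 666 - 20979}}{3} = - \frac{26556 \frac{1}{-21978 - 20979}}{3} = - \frac{26556 \frac{1}{-42957}}{3} = - \frac{26556 \left(- \frac{1}{42957}\right)}{3} = \left(- \frac{1}{3}\right) \left(- \frac{8852}{14319}\right) = \frac{8852}{42957} \approx 0.20607$)
$\sqrt{N + \frac{1}{-21230 + 21912}} = \sqrt{\frac{8852}{42957} + \frac{1}{-21230 + 21912}} = \sqrt{\frac{8852}{42957} + \frac{1}{682}} = \sqrt{\frac{6080021}{29296674}} = \frac{\sqrt{19791599238906}}{9765558}$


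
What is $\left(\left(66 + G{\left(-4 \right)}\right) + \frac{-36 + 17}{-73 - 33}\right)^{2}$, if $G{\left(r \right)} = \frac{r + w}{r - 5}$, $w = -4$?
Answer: $\frac{4093824289}{910116} \approx 4498.1$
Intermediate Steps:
$G{\left(r \right)} = \frac{-4 + r}{-5 + r}$ ($G{\left(r \right)} = \frac{r - 4}{r - 5} = \frac{-4 + r}{-5 + r}$)
$\left(\left(66 + G{\left(-4 \right)}\right) + \frac{-36 + 17}{-73 - 33}\right)^{2} = \left(\left(66 + \frac{-4 - 4}{-5 - 4}\right) + \frac{-36 + 17}{-73 - 33}\right)^{2} = \left(\left(66 + \frac{1}{-9} \left(-8\right)\right) - \frac{19}{-106}\right)^{2} = \left(\left(66 - - \frac{8}{9}\right) - - \frac{19}{106}\right)^{2} = \left(\left(66 + \frac{8}{9}\right) + \frac{19}{106}\right)^{2} = \left(\frac{602}{9} + \frac{19}{106}\right)^{2} = \left(\frac{63983}{954}\right)^{2} = \frac{4093824289}{910116}$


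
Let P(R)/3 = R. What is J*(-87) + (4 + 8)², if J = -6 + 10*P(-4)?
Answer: 11106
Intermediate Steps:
P(R) = 3*R
J = -126 (J = -6 + 10*(3*(-4)) = -6 + 10*(-12) = -6 - 120 = -126)
J*(-87) + (4 + 8)² = -126*(-87) + (4 + 8)² = 10962 + 12² = 10962 + 144 = 11106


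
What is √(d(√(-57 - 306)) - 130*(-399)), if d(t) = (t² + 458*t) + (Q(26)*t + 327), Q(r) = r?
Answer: √(51834 + 5324*I*√3) ≈ 228.56 + 20.173*I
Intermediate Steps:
d(t) = 327 + t² + 484*t (d(t) = (t² + 458*t) + (26*t + 327) = (t² + 458*t) + (327 + 26*t) = 327 + t² + 484*t)
√(d(√(-57 - 306)) - 130*(-399)) = √((327 + (√(-57 - 306))² + 484*√(-57 - 306)) - 130*(-399)) = √((327 + (√(-363))² + 484*√(-363)) + 51870) = √((327 + (11*I*√3)² + 484*(11*I*√3)) + 51870) = √((327 - 363 + 5324*I*√3) + 51870) = √((-36 + 5324*I*√3) + 51870) = √(51834 + 5324*I*√3)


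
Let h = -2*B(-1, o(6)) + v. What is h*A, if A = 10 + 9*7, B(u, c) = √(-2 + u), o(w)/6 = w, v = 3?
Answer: 219 - 146*I*√3 ≈ 219.0 - 252.88*I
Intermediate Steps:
o(w) = 6*w
h = 3 - 2*I*√3 (h = -2*√(-2 - 1) + 3 = -2*I*√3 + 3 = 3 - 2*I*√3 ≈ 3.0 - 3.4641*I)
A = 73 (A = 10 + 63 = 73)
h*A = (3 - 2*I*√3)*73 = 219 - 146*I*√3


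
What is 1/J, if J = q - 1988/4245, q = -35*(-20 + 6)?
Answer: 4245/2078062 ≈ 0.0020428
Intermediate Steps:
q = 490 (q = -35*(-14) = 490)
J = 2078062/4245 (J = 490 - 1988/4245 = 2078062/4245 ≈ 489.53)
1/J = 1/(2078062/4245) = 4245/2078062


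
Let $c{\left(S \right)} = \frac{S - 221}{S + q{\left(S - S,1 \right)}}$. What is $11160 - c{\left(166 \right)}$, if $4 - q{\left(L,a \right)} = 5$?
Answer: $\frac{33481}{3} \approx 11160.0$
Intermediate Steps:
$q{\left(L,a \right)} = -1$ ($q{\left(L,a \right)} = 4 - 5 = -1$)
$c{\left(S \right)} = \frac{-221 + S}{-1 + S}$ ($c{\left(S \right)} = \frac{S - 221}{S - 1} = \frac{-221 + S}{-1 + S}$)
$11160 - c{\left(166 \right)} = 11160 - \frac{-221 + 166}{-1 + 166} = 11160 - \frac{1}{165} \left(-55\right) = 11160 - - \frac{1}{3} = 11160 + \frac{1}{3} = \frac{33481}{3}$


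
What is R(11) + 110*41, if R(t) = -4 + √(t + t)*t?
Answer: 4506 + 11*√22 ≈ 4557.6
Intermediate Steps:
R(t) = -4 + √2*t^(3/2) (R(t) = -4 + √(2*t)*t = -4 + (√2*√t)*t = -4 + √2*t^(3/2))
R(11) + 110*41 = (-4 + √2*11^(3/2)) + 110*41 = (-4 + √2*(11*√11)) + 4510 = (-4 + 11*√22) + 4510 = 4506 + 11*√22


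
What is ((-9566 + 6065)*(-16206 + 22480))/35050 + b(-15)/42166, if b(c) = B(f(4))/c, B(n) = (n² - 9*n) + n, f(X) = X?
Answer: -694640779573/1108438725 ≈ -626.68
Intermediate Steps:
B(n) = n² - 8*n
b(c) = -16/c (b(c) = (4*(-8 + 4))/c = (4*(-4))/c = -16/c)
((-9566 + 6065)*(-16206 + 22480))/35050 + b(-15)/42166 = ((-9566 + 6065)*(-16206 + 22480))/35050 - 16/(-15)/42166 = -3501*6274*(1/35050) - 16*(-1/15)*(1/42166) = -21965274*1/35050 + (16/15)*(1/42166) = -10982637/17525 + 8/316245 = -694640779573/1108438725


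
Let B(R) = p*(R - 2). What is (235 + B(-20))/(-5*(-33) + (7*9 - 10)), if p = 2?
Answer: 191/218 ≈ 0.87615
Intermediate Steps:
B(R) = -4 + 2*R (B(R) = 2*(R - 2) = 2*(-2 + R) = -4 + 2*R)
(235 + B(-20))/(-5*(-33) + (7*9 - 10)) = (235 + (-4 + 2*(-20)))/(-5*(-33) + (7*9 - 10)) = (235 + (-4 - 40))/(165 + (63 - 10)) = (235 - 44)/(165 + 53) = 191/218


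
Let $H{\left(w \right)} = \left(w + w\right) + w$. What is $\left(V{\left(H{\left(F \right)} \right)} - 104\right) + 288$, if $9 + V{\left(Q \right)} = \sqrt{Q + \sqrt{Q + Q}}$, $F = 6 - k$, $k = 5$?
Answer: $175 + \sqrt{3 + \sqrt{6}} \approx 177.33$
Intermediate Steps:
$F = 1$ ($F = 6 - 5 = 1$)
$H{\left(w \right)} = 3 w$ ($H{\left(w \right)} = 2 w + w = 3 w$)
$V{\left(Q \right)} = -9 + \sqrt{Q + \sqrt{2} \sqrt{Q}}$ ($V{\left(Q \right)} = -9 + \sqrt{Q + \sqrt{Q + Q}} = -9 + \sqrt{Q + \sqrt{2 Q}} = -9 + \sqrt{Q + \sqrt{2} \sqrt{Q}}$)
$\left(V{\left(H{\left(F \right)} \right)} - 104\right) + 288 = \left(\left(-9 + \sqrt{3 \cdot 1 + \sqrt{2} \sqrt{3 \cdot 1}}\right) - 104\right) + 288 = \left(\left(-9 + \sqrt{3 + \sqrt{2} \sqrt{3}}\right) - 104\right) + 288 = \left(\left(-9 + \sqrt{3 + \sqrt{6}}\right) - 104\right) + 288 = \left(-113 + \sqrt{3 + \sqrt{6}}\right) + 288 = 175 + \sqrt{3 + \sqrt{6}}$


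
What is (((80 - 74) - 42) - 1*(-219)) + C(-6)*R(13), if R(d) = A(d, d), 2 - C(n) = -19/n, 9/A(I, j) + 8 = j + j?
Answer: 2189/12 ≈ 182.42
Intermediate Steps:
A(I, j) = 9/(-8 + 2*j) (A(I, j) = 9/(-8 + (j + j)) = 9/(-8 + 2*j))
C(n) = 2 + 19/n (C(n) = 2 - (-19)/n = 2 + 19/n)
R(d) = 9/(2*(-4 + d))
(((80 - 74) - 42) - 1*(-219)) + C(-6)*R(13) = (((80 - 74) - 42) - 1*(-219)) + (2 + 19/(-6))*(9/(2*(-4 + 13))) = ((6 - 42) + 219) + (2 + 19*(-⅙))*((9/2)/9) = (-36 + 219) + (2 - 19/6)*((9/2)*(⅑)) = 183 - 7/6*½ = 183 - 7/12 = 2189/12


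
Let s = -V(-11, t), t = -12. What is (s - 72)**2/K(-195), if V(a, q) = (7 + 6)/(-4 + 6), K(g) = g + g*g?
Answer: 24649/151320 ≈ 0.16289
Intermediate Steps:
K(g) = g + g**2
V(a, q) = 13/2
s = -13/2 (s = -1*13/2 = -13/2 ≈ -6.5000)
(s - 72)**2/K(-195) = (-13/2 - 72)**2/((-195*(1 - 195))) = (-157/2)**2/((-195*(-194))) = (24649/4)/37830 = (24649/4)*(1/37830) = 24649/151320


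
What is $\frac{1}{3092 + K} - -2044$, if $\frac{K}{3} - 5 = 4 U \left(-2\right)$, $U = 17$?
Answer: $\frac{5516757}{2699} \approx 2044.0$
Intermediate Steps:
$K = -393$ ($K = 15 + 3 \cdot 4 \cdot 17 \left(-2\right) = 15 + 3 \cdot 68 \left(-2\right) = 15 + 3 \left(-136\right) = 15 - 408 = -393$)
$\frac{1}{3092 + K} - -2044 = \frac{1}{3092 - 393} - -2044 = \frac{1}{2699} + 2044 = \frac{5516757}{2699}$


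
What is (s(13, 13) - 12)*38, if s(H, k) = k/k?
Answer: -418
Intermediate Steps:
s(H, k) = 1
(s(13, 13) - 12)*38 = (1 - 12)*38 = -11*38 = -418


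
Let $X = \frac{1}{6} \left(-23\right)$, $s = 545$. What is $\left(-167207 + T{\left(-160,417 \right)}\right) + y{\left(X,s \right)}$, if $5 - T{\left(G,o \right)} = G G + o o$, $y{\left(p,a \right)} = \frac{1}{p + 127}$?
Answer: $- \frac{270984643}{739} \approx -3.6669 \cdot 10^{5}$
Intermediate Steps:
$X = - \frac{23}{6}$ ($X = \frac{1}{6} \left(-23\right) = - \frac{23}{6} \approx -3.8333$)
$y{\left(p,a \right)} = \frac{1}{127 + p}$
$T{\left(G,o \right)} = 5 - G^{2} - o^{2}$ ($T{\left(G,o \right)} = 5 - \left(G G + o o\right) = 5 - \left(G^{2} + o^{2}\right) = 5 - G^{2} - o^{2}$)
$\left(-167207 + T{\left(-160,417 \right)}\right) + y{\left(X,s \right)} = \left(-167207 - 199484\right) + \frac{1}{127 - \frac{23}{6}} = \left(-167207 - 199484\right) + \frac{1}{\frac{739}{6}} = \left(-167207 - 199484\right) + \frac{6}{739} = -366691 + \frac{6}{739} = - \frac{270984643}{739}$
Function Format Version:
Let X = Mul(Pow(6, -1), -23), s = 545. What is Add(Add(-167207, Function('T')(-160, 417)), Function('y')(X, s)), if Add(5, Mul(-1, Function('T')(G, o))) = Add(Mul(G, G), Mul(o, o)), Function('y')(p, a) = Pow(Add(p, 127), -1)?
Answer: Rational(-270984643, 739) ≈ -3.6669e+5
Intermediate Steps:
X = Rational(-23, 6) (X = Mul(Rational(1, 6), -23) = Rational(-23, 6) ≈ -3.8333)
Function('y')(p, a) = Pow(Add(127, p), -1)
Function('T')(G, o) = Add(5, Mul(-1, Pow(G, 2)), Mul(-1, Pow(o, 2))) (Function('T')(G, o) = Add(5, Mul(-1, Add(Mul(G, G), Mul(o, o)))) = Add(5, Mul(-1, Add(Pow(G, 2), Pow(o, 2)))) = Add(5, Add(Mul(-1, Pow(G, 2)), Mul(-1, Pow(o, 2)))) = Add(5, Mul(-1, Pow(G, 2)), Mul(-1, Pow(o, 2))))
Add(Add(-167207, Function('T')(-160, 417)), Function('y')(X, s)) = Add(Add(-167207, Add(5, Mul(-1, Pow(-160, 2)), Mul(-1, Pow(417, 2)))), Pow(Add(127, Rational(-23, 6)), -1)) = Add(Add(-167207, Add(5, Mul(-1, 25600), Mul(-1, 173889))), Pow(Rational(739, 6), -1)) = Add(Add(-167207, Add(5, -25600, -173889)), Rational(6, 739)) = Add(Add(-167207, -199484), Rational(6, 739)) = Add(-366691, Rational(6, 739)) = Rational(-270984643, 739)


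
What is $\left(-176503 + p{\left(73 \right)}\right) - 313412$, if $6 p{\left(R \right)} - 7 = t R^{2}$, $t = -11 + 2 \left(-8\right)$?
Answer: $- \frac{1541683}{3} \approx -5.1389 \cdot 10^{5}$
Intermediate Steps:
$t = -27$ ($t = -11 - 16 = -27$)
$p{\left(R \right)} = \frac{7}{6} - \frac{9 R^{2}}{2}$ ($p{\left(R \right)} = \frac{7}{6} + \frac{\left(-27\right) R^{2}}{6} = \frac{7}{6} - \frac{9 R^{2}}{2}$)
$\left(-176503 + p{\left(73 \right)}\right) - 313412 = \left(-176503 + \left(\frac{7}{6} - \frac{9 \cdot 73^{2}}{2}\right)\right) - 313412 = \left(-176503 + \left(\frac{7}{6} - \frac{47961}{2}\right)\right) - 313412 = \left(-176503 - \frac{71938}{3}\right) - 313412 = - \frac{601447}{3} - 313412 = - \frac{1541683}{3}$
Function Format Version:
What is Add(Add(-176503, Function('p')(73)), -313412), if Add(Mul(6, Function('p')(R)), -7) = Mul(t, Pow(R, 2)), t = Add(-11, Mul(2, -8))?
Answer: Rational(-1541683, 3) ≈ -5.1389e+5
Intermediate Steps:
t = -27 (t = Add(-11, -16) = -27)
Function('p')(R) = Add(Rational(7, 6), Mul(Rational(-9, 2), Pow(R, 2))) (Function('p')(R) = Add(Rational(7, 6), Mul(Rational(1, 6), Mul(-27, Pow(R, 2)))) = Add(Rational(7, 6), Mul(Rational(-9, 2), Pow(R, 2))))
Add(Add(-176503, Function('p')(73)), -313412) = Add(Add(-176503, Add(Rational(7, 6), Mul(Rational(-9, 2), Pow(73, 2)))), -313412) = Add(Add(-176503, Add(Rational(7, 6), Mul(Rational(-9, 2), 5329))), -313412) = Add(Add(-176503, Add(Rational(7, 6), Rational(-47961, 2))), -313412) = Add(Add(-176503, Rational(-71938, 3)), -313412) = Add(Rational(-601447, 3), -313412) = Rational(-1541683, 3)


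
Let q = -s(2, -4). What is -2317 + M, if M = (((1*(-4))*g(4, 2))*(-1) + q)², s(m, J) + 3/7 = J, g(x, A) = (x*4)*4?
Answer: 3209796/49 ≈ 65506.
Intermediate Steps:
g(x, A) = 16*x (g(x, A) = (4*x)*4 = 16*x)
s(m, J) = -3/7 + J
q = 31/7 (q = -(-3/7 - 4) = -1*(-31/7) = 31/7 ≈ 4.4286)
M = 3323329/49 (M = (((1*(-4))*(16*4))*(-1) + 31/7)² = (-4*64*(-1) + 31/7)² = (-256*(-1) + 31/7)² = (256 + 31/7)² = (1823/7)² = 3323329/49 ≈ 67823.)
-2317 + M = -2317 + 3323329/49 = 3209796/49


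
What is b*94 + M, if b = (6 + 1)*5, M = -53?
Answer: 3237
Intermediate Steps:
b = 35 (b = 7*5 = 35)
b*94 + M = 35*94 - 53 = 3290 - 53 = 3237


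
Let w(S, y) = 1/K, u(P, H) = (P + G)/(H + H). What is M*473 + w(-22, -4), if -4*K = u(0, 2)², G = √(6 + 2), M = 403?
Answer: 190611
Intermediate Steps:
G = 2*√2 (G = √8 = 2*√2 ≈ 2.8284)
u(P, H) = (P + 2*√2)/(2*H) (u(P, H) = (P + 2*√2)/(H + H) = (P + 2*√2)/((2*H)) = (P + 2*√2)*(1/(2*H)) = (P + 2*√2)/(2*H))
K = -⅛ (K = -(√2 + (½)*0)²/4/4 = -(√2 + 0)²/4/4 = -(√2/2)²/4 = -¼*½ = -⅛ ≈ -0.12500)
w(S, y) = -8 (w(S, y) = 1/(-⅛) = -8)
M*473 + w(-22, -4) = 403*473 - 8 = 190619 - 8 = 190611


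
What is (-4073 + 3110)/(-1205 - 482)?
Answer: 963/1687 ≈ 0.57084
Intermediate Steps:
(-4073 + 3110)/(-1205 - 482) = -963/(-1687) = -963*(-1/1687) = 963/1687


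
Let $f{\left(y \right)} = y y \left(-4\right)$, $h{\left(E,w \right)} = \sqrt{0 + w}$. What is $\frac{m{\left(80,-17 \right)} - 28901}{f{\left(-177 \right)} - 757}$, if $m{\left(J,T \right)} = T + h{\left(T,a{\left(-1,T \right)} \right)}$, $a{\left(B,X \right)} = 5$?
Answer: $\frac{28918}{126073} - \frac{\sqrt{5}}{126073} \approx 0.22936$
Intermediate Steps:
$h{\left(E,w \right)} = \sqrt{w}$
$m{\left(J,T \right)} = T + \sqrt{5}$
$f{\left(y \right)} = - 4 y^{2}$ ($f{\left(y \right)} = y^{2} \left(-4\right) = - 4 y^{2}$)
$\frac{m{\left(80,-17 \right)} - 28901}{f{\left(-177 \right)} - 757} = \frac{\left(-17 + \sqrt{5}\right) - 28901}{- 4 \left(-177\right)^{2} - 757} = \frac{\left(-17 + \sqrt{5}\right) - 28901}{\left(-4\right) 31329 - 757} = \frac{-28918 + \sqrt{5}}{-125316 - 757} = \frac{-28918 + \sqrt{5}}{-126073} = \left(-28918 + \sqrt{5}\right) \left(- \frac{1}{126073}\right) = \frac{28918}{126073} - \frac{\sqrt{5}}{126073}$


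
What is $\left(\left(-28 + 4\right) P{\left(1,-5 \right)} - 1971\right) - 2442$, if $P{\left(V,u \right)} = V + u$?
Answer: $-4317$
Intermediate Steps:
$\left(\left(-28 + 4\right) P{\left(1,-5 \right)} - 1971\right) - 2442 = \left(\left(-28 + 4\right) \left(1 - 5\right) - 1971\right) - 2442 = \left(\left(-24\right) \left(-4\right) - 1971\right) - 2442 = \left(96 - 1971\right) - 2442 = -1875 - 2442 = -4317$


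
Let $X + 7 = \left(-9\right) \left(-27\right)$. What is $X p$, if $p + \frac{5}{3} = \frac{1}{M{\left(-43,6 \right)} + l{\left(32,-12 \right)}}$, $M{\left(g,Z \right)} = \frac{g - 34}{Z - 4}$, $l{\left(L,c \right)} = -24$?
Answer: $- \frac{148916}{375} \approx -397.11$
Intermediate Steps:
$M{\left(g,Z \right)} = \frac{-34 + g}{-4 + Z}$
$X = 236$ ($X = -7 - -243 = -7 + 243 = 236$)
$p = - \frac{631}{375}$ ($p = - \frac{5}{3} + \frac{1}{\frac{-34 - 43}{-4 + 6} - 24} = - \frac{5}{3} + \frac{1}{\frac{1}{2} \left(-77\right) - 24} = - \frac{5}{3} + \frac{1}{- \frac{77}{2} - 24} = - \frac{5}{3} + \frac{1}{- \frac{125}{2}} = - \frac{5}{3} - \frac{2}{125} = - \frac{631}{375} \approx -1.6827$)
$X p = 236 \left(- \frac{631}{375}\right) = - \frac{148916}{375}$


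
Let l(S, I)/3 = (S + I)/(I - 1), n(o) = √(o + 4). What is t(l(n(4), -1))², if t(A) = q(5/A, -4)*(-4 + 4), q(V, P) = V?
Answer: 0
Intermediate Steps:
n(o) = √(4 + o)
l(S, I) = 3*(I + S)/(-1 + I) (l(S, I) = 3*((S + I)/(I - 1)) = 3*((I + S)/(-1 + I)) = 3*(I + S)/(-1 + I))
t(A) = 0 (t(A) = (5/A)*(-4 + 4) = (5/A)*0 = 0)
t(l(n(4), -1))² = 0² = 0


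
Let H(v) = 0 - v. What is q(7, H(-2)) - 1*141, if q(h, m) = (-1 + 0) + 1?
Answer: -141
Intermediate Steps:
H(v) = -v
q(h, m) = 0 (q(h, m) = -1 + 1 = 0)
q(7, H(-2)) - 1*141 = 0 - 1*141 = 0 - 141 = -141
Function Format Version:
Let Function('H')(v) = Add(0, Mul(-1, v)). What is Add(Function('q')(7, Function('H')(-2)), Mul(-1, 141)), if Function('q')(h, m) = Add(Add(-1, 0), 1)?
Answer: -141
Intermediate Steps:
Function('H')(v) = Mul(-1, v)
Function('q')(h, m) = 0 (Function('q')(h, m) = Add(-1, 1) = 0)
Add(Function('q')(7, Function('H')(-2)), Mul(-1, 141)) = Add(0, Mul(-1, 141)) = Add(0, -141) = -141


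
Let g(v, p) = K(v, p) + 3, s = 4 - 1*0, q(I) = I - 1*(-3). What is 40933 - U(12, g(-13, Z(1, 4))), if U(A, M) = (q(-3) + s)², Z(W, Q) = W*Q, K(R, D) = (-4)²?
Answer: 40917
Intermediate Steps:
K(R, D) = 16
q(I) = 3 + I (q(I) = I + 3 = 3 + I)
Z(W, Q) = Q*W
s = 4 (s = 4 + 0 = 4)
g(v, p) = 19 (g(v, p) = 16 + 3 = 19)
U(A, M) = 16 (U(A, M) = ((3 - 3) + 4)² = (0 + 4)² = 4² = 16)
40933 - U(12, g(-13, Z(1, 4))) = 40933 - 1*16 = 40933 - 16 = 40917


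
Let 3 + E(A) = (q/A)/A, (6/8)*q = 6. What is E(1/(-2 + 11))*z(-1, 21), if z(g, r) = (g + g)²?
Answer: 2580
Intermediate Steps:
q = 8 (q = (4/3)*6 = 8)
E(A) = -3 + 8/A² (E(A) = -3 + (8/A)/A = -3 + 8/A²)
z(g, r) = 4*g² (z(g, r) = (2*g)² = 4*g²)
E(1/(-2 + 11))*z(-1, 21) = (-3 + 8/(1/(-2 + 11))²)*(4*(-1)²) = (-3 + 8/(1/9)²)*(4*1) = (-3 + 8/9⁻²)*4 = (-3 + 8*81)*4 = (-3 + 648)*4 = 645*4 = 2580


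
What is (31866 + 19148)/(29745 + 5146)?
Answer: 2218/1517 ≈ 1.4621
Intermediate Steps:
(31866 + 19148)/(29745 + 5146) = 51014/34891 = 51014*(1/34891) = 2218/1517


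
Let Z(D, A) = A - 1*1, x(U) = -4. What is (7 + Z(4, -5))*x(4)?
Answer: -4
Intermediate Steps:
Z(D, A) = -1 + A (Z(D, A) = A - 1 = -1 + A)
(7 + Z(4, -5))*x(4) = (7 + (-1 - 5))*(-4) = (7 - 6)*(-4) = 1*(-4) = -4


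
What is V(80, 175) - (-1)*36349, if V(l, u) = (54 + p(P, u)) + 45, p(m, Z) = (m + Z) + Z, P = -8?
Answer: 36790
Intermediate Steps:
p(m, Z) = m + 2*Z (p(m, Z) = (Z + m) + Z = m + 2*Z)
V(l, u) = 91 + 2*u (V(l, u) = (54 + (-8 + 2*u)) + 45 = (46 + 2*u) + 45 = 91 + 2*u)
V(80, 175) - (-1)*36349 = (91 + 2*175) - (-1)*36349 = (91 + 350) - 1*(-36349) = 441 + 36349 = 36790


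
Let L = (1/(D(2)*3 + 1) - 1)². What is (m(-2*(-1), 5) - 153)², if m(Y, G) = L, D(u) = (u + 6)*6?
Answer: 10214984895921/442050625 ≈ 23108.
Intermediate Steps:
D(u) = 36 + 6*u (D(u) = (6 + u)*6 = 36 + 6*u)
L = 20736/21025 (L = (1/((36 + 6*2)*3 + 1) - 1)² = (1/((36 + 12)*3 + 1) - 1)² = (1/(48*3 + 1) - 1)² = (1/(144 + 1) - 1)² = (1/145 - 1)² = (-144/145)² = 20736/21025 ≈ 0.98625)
m(Y, G) = 20736/21025
(m(-2*(-1), 5) - 153)² = (20736/21025 - 153)² = (-3196089/21025)² = 10214984895921/442050625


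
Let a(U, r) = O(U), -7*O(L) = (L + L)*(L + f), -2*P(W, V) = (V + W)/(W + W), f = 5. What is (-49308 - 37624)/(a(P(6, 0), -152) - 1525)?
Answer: 4868192/85381 ≈ 57.017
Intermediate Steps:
P(W, V) = -(V + W)/(4*W) (P(W, V) = -(V + W)/(2*(W + W)) = -(V + W)/(2*(2*W)) = -(V + W)*1/(2*W)/2 = -(V + W)/(4*W))
O(L) = -2*L*(5 + L)/7 (O(L) = -(L + L)*(L + 5)/7 = -2*L*(5 + L)/7)
a(U, r) = -2*U*(5 + U)/7
(-49308 - 37624)/(a(P(6, 0), -152) - 1525) = (-49308 - 37624)/(-2*(1/4)*(-1*0 - 1*6)/6*(5 + (1/4)*(-1*0 - 1*6)/6)/7 - 1525) = -86932/(-2*(1/4)*(1/6)*(0 - 6)*(5 + (1/4)*(1/6)*(0 - 6))/7 - 1525) = -86932/(-2*(1/4)*(1/6)*(-6)*(5 + (1/4)*(1/6)*(-6))/7 - 1525) = -86932/(-2/7*(-1/4)*(5 - 1/4) - 1525) = -86932/(-2/7*(-1/4)*19/4 - 1525) = -86932/(19/56 - 1525) = -86932/(-85381/56) = -86932*(-56/85381) = 4868192/85381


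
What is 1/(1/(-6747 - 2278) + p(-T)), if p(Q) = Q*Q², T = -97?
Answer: 9025/8236873824 ≈ 1.0957e-6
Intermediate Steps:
p(Q) = Q³
1/(1/(-6747 - 2278) + p(-T)) = 1/(1/(-6747 - 2278) + (-1*(-97))³) = 1/(1/(-9025) + 97³) = 1/(-1/9025 + 912673) = 1/(8236873824/9025) = 9025/8236873824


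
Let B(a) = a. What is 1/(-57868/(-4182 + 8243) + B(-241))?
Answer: -4061/1036569 ≈ -0.0039177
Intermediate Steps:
1/(-57868/(-4182 + 8243) + B(-241)) = 1/(-57868/(-4182 + 8243) - 241) = 1/(-57868/4061 - 241) = 1/(-1036569/4061) = -4061/1036569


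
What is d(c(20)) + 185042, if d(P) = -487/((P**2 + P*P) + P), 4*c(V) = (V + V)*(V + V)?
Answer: 59287456313/320400 ≈ 1.8504e+5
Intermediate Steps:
c(V) = V**2 (c(V) = ((V + V)*(V + V))/4 = ((2*V)*(2*V))/4 = (4*V**2)/4 = V**2)
d(P) = -487/(P + 2*P**2) (d(P) = -487/((P**2 + P**2) + P) = -487/(2*P**2 + P) = -487/(P + 2*P**2))
d(c(20)) + 185042 = -487/((20**2)*(1 + 2*20**2)) + 185042 = -487/(400*(1 + 2*400)) + 185042 = -487*1/400/(1 + 800) + 185042 = -487*1/400/801 + 185042 = -487*1/400*1/801 + 185042 = -487/320400 + 185042 = 59287456313/320400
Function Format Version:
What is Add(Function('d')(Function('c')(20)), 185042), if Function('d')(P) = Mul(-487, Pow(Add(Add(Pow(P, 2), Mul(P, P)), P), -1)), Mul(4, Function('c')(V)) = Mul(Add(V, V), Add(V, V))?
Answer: Rational(59287456313, 320400) ≈ 1.8504e+5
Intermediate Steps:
Function('c')(V) = Pow(V, 2) (Function('c')(V) = Mul(Rational(1, 4), Mul(Add(V, V), Add(V, V))) = Mul(Rational(1, 4), Mul(Mul(2, V), Mul(2, V))) = Mul(Rational(1, 4), Mul(4, Pow(V, 2))) = Pow(V, 2))
Function('d')(P) = Mul(-487, Pow(Add(P, Mul(2, Pow(P, 2))), -1)) (Function('d')(P) = Mul(-487, Pow(Add(Add(Pow(P, 2), Pow(P, 2)), P), -1)) = Mul(-487, Pow(Add(Mul(2, Pow(P, 2)), P), -1)) = Mul(-487, Pow(Add(P, Mul(2, Pow(P, 2))), -1)))
Add(Function('d')(Function('c')(20)), 185042) = Add(Mul(-487, Pow(Pow(20, 2), -1), Pow(Add(1, Mul(2, Pow(20, 2))), -1)), 185042) = Add(Mul(-487, Pow(400, -1), Pow(Add(1, Mul(2, 400)), -1)), 185042) = Add(Mul(-487, Rational(1, 400), Pow(Add(1, 800), -1)), 185042) = Add(Mul(-487, Rational(1, 400), Pow(801, -1)), 185042) = Add(Mul(-487, Rational(1, 400), Rational(1, 801)), 185042) = Add(Rational(-487, 320400), 185042) = Rational(59287456313, 320400)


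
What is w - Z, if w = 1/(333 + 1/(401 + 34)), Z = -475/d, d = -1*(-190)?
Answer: 362575/144856 ≈ 2.5030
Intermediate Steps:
d = 190
Z = -5/2 (Z = -475/190 = -475*1/190 = -5/2 ≈ -2.5000)
w = 435/144856 (w = 1/(333 + 1/435) = 1/(144856/435) = 435/144856 ≈ 0.0030030)
w - Z = 435/144856 - 1*(-5/2) = 435/144856 + 5/2 = 362575/144856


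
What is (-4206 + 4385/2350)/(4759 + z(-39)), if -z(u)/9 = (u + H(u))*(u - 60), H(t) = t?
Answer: 1975943/30427330 ≈ 0.064940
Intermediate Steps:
z(u) = -18*u*(-60 + u) (z(u) = -9*(u + u)*(u - 60) = -9*2*u*(-60 + u) = -18*u*(-60 + u))
(-4206 + 4385/2350)/(4759 + z(-39)) = (-4206 + 4385/2350)/(4759 + 18*(-39)*(60 - 1*(-39))) = (-4206 + 4385*(1/2350))/(4759 + 18*(-39)*(60 + 39)) = (-4206 + 877/470)/(4759 + 18*(-39)*99) = -1975943/(470*(4759 - 69498)) = -1975943/470/(-64739) = -1975943/470*(-1/64739) = 1975943/30427330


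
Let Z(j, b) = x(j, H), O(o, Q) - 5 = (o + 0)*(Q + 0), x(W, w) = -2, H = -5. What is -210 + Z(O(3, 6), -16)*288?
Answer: -786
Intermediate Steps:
O(o, Q) = 5 + Q*o (O(o, Q) = 5 + (o + 0)*(Q + 0) = 5 + o*Q = 5 + Q*o)
Z(j, b) = -2
-210 + Z(O(3, 6), -16)*288 = -210 - 2*288 = -210 - 576 = -786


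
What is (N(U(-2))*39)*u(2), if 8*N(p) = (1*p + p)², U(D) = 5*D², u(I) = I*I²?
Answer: 62400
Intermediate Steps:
u(I) = I³
N(p) = p²/2 (N(p) = (1*p + p)²/8 = (p + p)²/8 = (2*p)²/8 = (4*p²)/8 = p²/2)
(N(U(-2))*39)*u(2) = (((5*(-2)²)²/2)*39)*2³ = (((5*4)²/2)*39)*8 = (((½)*20²)*39)*8 = (((½)*400)*39)*8 = (200*39)*8 = 7800*8 = 62400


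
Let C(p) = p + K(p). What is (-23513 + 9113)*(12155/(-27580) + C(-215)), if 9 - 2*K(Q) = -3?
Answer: 4158990000/1379 ≈ 3.0159e+6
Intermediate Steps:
K(Q) = 6 (K(Q) = 9/2 - ½*(-3) = 9/2 + 3/2 = 6)
C(p) = 6 + p (C(p) = p + 6 = 6 + p)
(-23513 + 9113)*(12155/(-27580) + C(-215)) = (-23513 + 9113)*(12155/(-27580) + (6 - 215)) = -14400*(12155*(-1/27580) - 209) = -14400*(-2431/5516 - 209) = -14400*(-1155275/5516) = 4158990000/1379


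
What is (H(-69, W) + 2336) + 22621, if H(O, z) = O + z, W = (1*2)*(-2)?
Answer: 24884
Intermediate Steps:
W = -4 (W = 2*(-2) = -4)
(H(-69, W) + 2336) + 22621 = ((-69 - 4) + 2336) + 22621 = (-73 + 2336) + 22621 = 2263 + 22621 = 24884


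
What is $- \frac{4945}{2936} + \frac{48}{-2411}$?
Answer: $- \frac{12063323}{7078696} \approx -1.7042$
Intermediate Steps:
$- \frac{4945}{2936} + \frac{48}{-2411} = \left(-4945\right) \frac{1}{2936} + 48 \left(- \frac{1}{2411}\right) = - \frac{4945}{2936} - \frac{48}{2411} = - \frac{12063323}{7078696}$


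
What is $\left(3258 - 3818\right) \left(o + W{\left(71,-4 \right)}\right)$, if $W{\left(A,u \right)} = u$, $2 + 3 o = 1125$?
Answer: $- \frac{622160}{3} \approx -2.0739 \cdot 10^{5}$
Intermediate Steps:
$o = \frac{1123}{3}$ ($o = - \frac{2}{3} + \frac{1}{3} \cdot 1125 = - \frac{2}{3} + 375 = \frac{1123}{3} \approx 374.33$)
$\left(3258 - 3818\right) \left(o + W{\left(71,-4 \right)}\right) = \left(3258 - 3818\right) \left(\frac{1123}{3} - 4\right) = \left(-560\right) \frac{1111}{3} = - \frac{622160}{3}$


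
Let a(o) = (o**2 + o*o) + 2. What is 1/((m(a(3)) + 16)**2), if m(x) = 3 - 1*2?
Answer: 1/289 ≈ 0.0034602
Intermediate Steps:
a(o) = 2 + 2*o**2 (a(o) = (o**2 + o**2) + 2 = 2*o**2 + 2 = 2 + 2*o**2)
m(x) = 1 (m(x) = 3 - 2 = 1)
1/((m(a(3)) + 16)**2) = 1/((1 + 16)**2) = 1/(17**2) = 1/289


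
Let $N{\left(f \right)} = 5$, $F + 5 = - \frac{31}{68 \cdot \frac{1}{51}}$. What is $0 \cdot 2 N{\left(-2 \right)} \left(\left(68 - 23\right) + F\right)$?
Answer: $0$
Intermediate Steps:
$F = - \frac{113}{4}$ ($F = -5 - \frac{31}{68 \cdot \frac{1}{51}} = -5 - \frac{31}{\frac{4}{3}} = -5 - \frac{93}{4} = - \frac{113}{4} \approx -28.25$)
$0 \cdot 2 N{\left(-2 \right)} \left(\left(68 - 23\right) + F\right) = 0 \cdot 2 \cdot 5 \left(\left(68 - 23\right) - \frac{113}{4}\right) = 0 \cdot 5 \left(45 - \frac{113}{4}\right) = 0 \cdot \frac{67}{4} = 0$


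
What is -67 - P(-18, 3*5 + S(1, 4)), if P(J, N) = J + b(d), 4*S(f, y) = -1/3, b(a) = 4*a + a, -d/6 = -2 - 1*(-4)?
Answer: 11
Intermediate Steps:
d = -12 (d = -6*(-2 - 1*(-4)) = -6*(-2 + 4) = -6*2 = -12)
b(a) = 5*a
S(f, y) = -1/12 (S(f, y) = (-1/3)/4 = (-1*⅓)/4 = (¼)*(-⅓) = -1/12)
P(J, N) = -60 + J (P(J, N) = J + 5*(-12) = J - 60 = -60 + J)
-67 - P(-18, 3*5 + S(1, 4)) = -67 - (-60 - 18) = -67 - 1*(-78) = -67 + 78 = 11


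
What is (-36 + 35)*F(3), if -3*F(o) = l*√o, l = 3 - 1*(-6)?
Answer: 3*√3 ≈ 5.1962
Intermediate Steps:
l = 9 (l = 3 + 6 = 9)
F(o) = -3*√o
(-36 + 35)*F(3) = (-36 + 35)*(-3*√3) = -(-3)*√3 = 3*√3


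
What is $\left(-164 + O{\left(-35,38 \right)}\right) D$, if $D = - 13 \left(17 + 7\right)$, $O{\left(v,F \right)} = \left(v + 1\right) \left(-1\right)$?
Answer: $40560$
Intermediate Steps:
$O{\left(v,F \right)} = -1 - v$ ($O{\left(v,F \right)} = \left(1 + v\right) \left(-1\right) = -1 - v$)
$D = -312$ ($D = \left(-13\right) 24 = -312$)
$\left(-164 + O{\left(-35,38 \right)}\right) D = \left(-164 - -34\right) \left(-312\right) = \left(-164 + \left(-1 + 35\right)\right) \left(-312\right) = \left(-164 + 34\right) \left(-312\right) = \left(-130\right) \left(-312\right) = 40560$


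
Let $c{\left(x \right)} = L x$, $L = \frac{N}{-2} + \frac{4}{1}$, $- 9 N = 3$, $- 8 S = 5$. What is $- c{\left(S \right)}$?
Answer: $\frac{125}{48} \approx 2.6042$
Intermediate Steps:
$S = - \frac{5}{8}$ ($S = \left(- \frac{1}{8}\right) 5 = - \frac{5}{8} \approx -0.625$)
$N = - \frac{1}{3}$ ($N = \left(- \frac{1}{9}\right) 3 = - \frac{1}{3} \approx -0.33333$)
$L = \frac{25}{6}$ ($L = - \frac{1}{3 \left(-2\right)} + \frac{4}{1} = \left(- \frac{1}{3}\right) \left(- \frac{1}{2}\right) + 4 \cdot 1 = \frac{1}{6} + 4 = \frac{25}{6} \approx 4.1667$)
$c{\left(x \right)} = \frac{25 x}{6}$
$- c{\left(S \right)} = - \frac{25 \left(-5\right)}{6 \cdot 8} = \left(-1\right) \left(- \frac{125}{48}\right) = \frac{125}{48}$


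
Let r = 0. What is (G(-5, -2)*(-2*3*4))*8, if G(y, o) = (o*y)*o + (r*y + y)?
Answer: 4800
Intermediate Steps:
G(y, o) = y + y*o**2 (G(y, o) = (o*y)*o + (0*y + y) = y*o**2 + (0 + y) = y*o**2 + y = y + y*o**2)
(G(-5, -2)*(-2*3*4))*8 = ((-5*(1 + (-2)**2))*(-2*3*4))*8 = ((-5*(1 + 4))*(-6*4))*8 = (-5*5*(-24))*8 = -25*(-24)*8 = 600*8 = 4800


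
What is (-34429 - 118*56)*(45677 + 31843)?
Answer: -3181188240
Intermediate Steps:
(-34429 - 118*56)*(45677 + 31843) = (-34429 - 6608)*77520 = -41037*77520 = -3181188240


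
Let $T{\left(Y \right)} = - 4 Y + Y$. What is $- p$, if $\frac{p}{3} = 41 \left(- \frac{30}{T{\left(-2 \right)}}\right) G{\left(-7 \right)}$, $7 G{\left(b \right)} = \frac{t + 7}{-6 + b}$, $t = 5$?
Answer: $- \frac{7380}{91} \approx -81.099$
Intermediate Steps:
$G{\left(b \right)} = \frac{12}{7 \left(-6 + b\right)}$ ($G{\left(b \right)} = \frac{\left(5 + 7\right) \frac{1}{-6 + b}}{7} = \frac{12 \frac{1}{-6 + b}}{7} = \frac{12}{7 \left(-6 + b\right)}$)
$T{\left(Y \right)} = - 3 Y$
$p = \frac{7380}{91}$ ($p = 3 \cdot 41 \left(- \frac{30}{\left(-3\right) \left(-2\right)}\right) \frac{12}{7 \left(-6 - 7\right)} = 3 \cdot 41 \left(- \frac{30}{6}\right) \frac{12}{7 \left(-13\right)} = 3 \cdot 41 \left(\left(-30\right) \frac{1}{6}\right) \frac{12}{7} \left(- \frac{1}{13}\right) = 3 \cdot 41 \left(-5\right) \left(- \frac{12}{91}\right) = 3 \left(\left(-205\right) \left(- \frac{12}{91}\right)\right) = 3 \cdot \frac{2460}{91} = \frac{7380}{91} \approx 81.099$)
$- p = \left(-1\right) \frac{7380}{91} = - \frac{7380}{91}$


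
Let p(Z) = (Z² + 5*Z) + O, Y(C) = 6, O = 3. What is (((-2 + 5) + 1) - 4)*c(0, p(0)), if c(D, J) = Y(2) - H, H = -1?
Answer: 0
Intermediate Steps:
p(Z) = 3 + Z² + 5*Z (p(Z) = (Z² + 5*Z) + 3 = 3 + Z² + 5*Z)
c(D, J) = 7 (c(D, J) = 6 - 1*(-1) = 6 + 1 = 7)
(((-2 + 5) + 1) - 4)*c(0, p(0)) = (((-2 + 5) + 1) - 4)*7 = ((3 + 1) - 4)*7 = (4 - 4)*7 = 0*7 = 0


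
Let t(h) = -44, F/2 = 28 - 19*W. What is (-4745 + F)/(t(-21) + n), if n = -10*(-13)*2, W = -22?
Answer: -3853/216 ≈ -17.838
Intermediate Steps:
F = 892 (F = 2*(28 - 19*(-22)) = 2*(28 + 418) = 2*446 = 892)
n = 260 (n = 130*2 = 260)
(-4745 + F)/(t(-21) + n) = (-4745 + 892)/(-44 + 260) = -3853/216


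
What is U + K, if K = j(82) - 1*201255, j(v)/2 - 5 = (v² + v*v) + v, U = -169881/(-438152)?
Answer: -76319336239/438152 ≈ -1.7418e+5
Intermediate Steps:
U = 169881/438152 (U = -169881*(-1/438152) = 169881/438152 ≈ 0.38772)
j(v) = 10 + 2*v + 4*v² (j(v) = 10 + 2*((v² + v*v) + v) = 10 + 2*((v² + v²) + v) = 10 + 2*(2*v² + v) = 10 + 2*(v + 2*v²) = 10 + (2*v + 4*v²) = 10 + 2*v + 4*v²)
K = -174185 (K = (10 + 2*82 + 4*82²) - 1*201255 = (10 + 164 + 4*6724) - 201255 = (10 + 164 + 26896) - 201255 = 27070 - 201255 = -174185)
U + K = 169881/438152 - 174185 = -76319336239/438152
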